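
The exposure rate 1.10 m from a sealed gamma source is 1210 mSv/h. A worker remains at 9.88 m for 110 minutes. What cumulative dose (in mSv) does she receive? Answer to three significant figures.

By the inverse-square law, rate at 9.88 m:
1210 × (1.10/9.88)² = 1210 × 0.01240 = 15.00 mSv/h.
Dose = rate × time = 15.00 mSv/h × 1.833 h = 27.50 mSv.

27.5 mSv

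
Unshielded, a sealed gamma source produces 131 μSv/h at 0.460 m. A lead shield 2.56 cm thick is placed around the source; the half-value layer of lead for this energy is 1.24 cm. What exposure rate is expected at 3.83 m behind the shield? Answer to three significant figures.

Distance alone: (0.460/3.83)² = 0.01443, so 131 × 0.01443 = 1.890 μSv/h.
Shield: 2.56/1.24 = 2.065 half-value layers → attenuation 2^(−2.065) = 0.2390.
Combined: 1.890 × 0.2390 = 0.4517 μSv/h.

0.452 μSv/h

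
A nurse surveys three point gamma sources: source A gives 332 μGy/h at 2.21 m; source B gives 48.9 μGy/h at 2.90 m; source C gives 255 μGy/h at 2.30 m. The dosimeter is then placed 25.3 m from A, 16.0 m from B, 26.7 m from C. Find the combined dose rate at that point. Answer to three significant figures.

By superposition, sum each source's inverse-square contribution:
A: 332 × (2.21/25.3)² = 2.533 μGy/h
B: 48.9 × (2.90/16.0)² = 1.606 μGy/h
C: 255 × (2.30/26.7)² = 1.892 μGy/h
Total = 2.533 + 1.606 + 1.892 = 6.031 μGy/h.

6.03 μGy/h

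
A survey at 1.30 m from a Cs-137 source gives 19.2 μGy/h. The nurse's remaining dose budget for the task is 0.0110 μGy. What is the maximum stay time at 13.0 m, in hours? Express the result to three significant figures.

Using I₁d₁² = I₂d₂², rate at 13.0 m:
(1.30/13.0)² = 0.01000, so 19.2 × 0.01000 = 0.1920 μGy/h.
Stay time = 0.0110 μGy ÷ 0.1920 μGy/h = 0.05729 h.

0.0573 h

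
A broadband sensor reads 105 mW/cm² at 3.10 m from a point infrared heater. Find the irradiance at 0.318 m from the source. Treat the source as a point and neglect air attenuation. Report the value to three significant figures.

9980 mW/cm²

By the inverse-square law, the rate at 0.318 m is
105 × (3.10/0.318)² = 105 × 95.03 = 9978 mW/cm².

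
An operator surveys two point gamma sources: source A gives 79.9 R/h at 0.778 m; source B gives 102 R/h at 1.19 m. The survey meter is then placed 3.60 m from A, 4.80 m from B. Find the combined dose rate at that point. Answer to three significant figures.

Each source contributes Iᵢ·(dᵢ/rᵢ)²; contributions add.
A: 79.9 × (0.778/3.60)² = 3.732 R/h
B: 102 × (1.19/4.80)² = 6.269 R/h
Total = 3.732 + 6.269 = 10.00 R/h.

10.0 R/h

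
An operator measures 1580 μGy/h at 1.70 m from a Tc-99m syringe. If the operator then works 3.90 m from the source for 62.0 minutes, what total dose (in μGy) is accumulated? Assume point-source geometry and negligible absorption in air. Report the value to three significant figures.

310 μGy

Using I₁d₁² = I₂d₂², rate at 3.90 m:
1580 × (1.70/3.90)² = 1580 × 0.1900 = 300.2 μGy/h.
Dose = rate × time = 300.2 μGy/h × 1.033 h = 310.1 μGy.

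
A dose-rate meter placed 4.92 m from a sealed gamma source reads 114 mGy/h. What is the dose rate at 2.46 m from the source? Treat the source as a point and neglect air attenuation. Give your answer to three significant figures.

456 mGy/h

By the inverse-square law, scaling from 4.92 m to 2.46 m:
(4.92/2.46)² = 4.000, so 114 × 4.000 = 456.0 mGy/h.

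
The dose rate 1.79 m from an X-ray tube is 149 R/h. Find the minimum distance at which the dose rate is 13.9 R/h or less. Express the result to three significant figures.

Applying the 1/r² law, d₂ = d₁·√(I₁/I₂).
I₁/I₂ = 149/13.9 = 10.72, so d₂ = 1.79 × √10.72 = 5.861 m.

5.86 m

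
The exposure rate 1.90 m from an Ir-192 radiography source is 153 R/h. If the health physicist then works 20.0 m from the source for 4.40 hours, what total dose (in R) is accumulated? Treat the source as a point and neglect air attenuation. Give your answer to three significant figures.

6.08 R

Using I₁d₁² = I₂d₂², rate at 20.0 m:
153 × (1.90/20.0)² = 153 × 0.009025 = 1.381 R/h.
Dose = rate × time = 1.381 R/h × 4.400 h = 6.076 R.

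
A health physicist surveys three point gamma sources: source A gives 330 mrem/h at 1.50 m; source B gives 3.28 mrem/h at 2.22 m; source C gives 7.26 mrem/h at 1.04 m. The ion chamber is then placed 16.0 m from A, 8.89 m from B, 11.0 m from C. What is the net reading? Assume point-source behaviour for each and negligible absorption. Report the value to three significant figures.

By superposition, sum each source's inverse-square contribution:
A: 330 × (1.50/16.0)² = 2.900 mrem/h
B: 3.28 × (2.22/8.89)² = 0.2045 mrem/h
C: 7.26 × (1.04/11.0)² = 0.06490 mrem/h
Total = 2.900 + 0.2045 + 0.06490 = 3.169 mrem/h.

3.17 mrem/h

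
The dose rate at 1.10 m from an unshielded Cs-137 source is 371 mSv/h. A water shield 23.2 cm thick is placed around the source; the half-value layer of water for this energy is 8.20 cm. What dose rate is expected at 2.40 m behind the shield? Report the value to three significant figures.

11.0 mSv/h

Distance alone: (1.10/2.40)² = 0.2101, so 371 × 0.2101 = 77.95 mSv/h.
Shield: 23.2/8.20 = 2.829 half-value layers → attenuation 2^(−2.829) = 0.1407.
Combined: 77.95 × 0.1407 = 10.97 mSv/h.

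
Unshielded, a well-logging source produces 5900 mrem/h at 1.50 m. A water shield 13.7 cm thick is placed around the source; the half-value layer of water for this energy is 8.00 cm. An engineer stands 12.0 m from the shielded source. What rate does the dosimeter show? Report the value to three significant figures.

Distance alone: (1.50/12.0)² = 0.01562, so 5900 × 0.01562 = 92.16 mrem/h.
Shield: 13.7/8.00 = 1.712 half-value layers → attenuation 2^(−1.712) = 0.3052.
Combined: 92.16 × 0.3052 = 28.13 mrem/h.

28.1 mrem/h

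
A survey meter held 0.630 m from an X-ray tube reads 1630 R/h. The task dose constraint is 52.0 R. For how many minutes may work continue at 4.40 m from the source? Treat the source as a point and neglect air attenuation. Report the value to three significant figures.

93.4 min

By the inverse-square law, rate at 4.40 m:
1630 × (0.630/4.40)² = 1630 × 0.02050 = 33.41 R/h.
Stay time = 52.0 R ÷ 33.41 R/h = 1.556 h = 93.36 min.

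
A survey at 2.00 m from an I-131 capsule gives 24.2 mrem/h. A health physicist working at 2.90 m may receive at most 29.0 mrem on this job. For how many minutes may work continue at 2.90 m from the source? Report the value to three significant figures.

Since intensity falls as 1/r², rate at 2.90 m:
24.2 × (2.00/2.90)² = 24.2 × 0.4756 = 11.51 mrem/h.
Stay time = 29.0 mrem ÷ 11.51 mrem/h = 2.520 h = 151.2 min.

151 min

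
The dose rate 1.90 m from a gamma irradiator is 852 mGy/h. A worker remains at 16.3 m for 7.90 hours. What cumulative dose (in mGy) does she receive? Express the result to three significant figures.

Using I₁d₁² = I₂d₂², rate at 16.3 m:
852 × (1.90/16.3)² = 852 × 0.01359 = 11.58 mGy/h.
Dose = rate × time = 11.58 mGy/h × 7.900 h = 91.48 mGy.

91.5 mGy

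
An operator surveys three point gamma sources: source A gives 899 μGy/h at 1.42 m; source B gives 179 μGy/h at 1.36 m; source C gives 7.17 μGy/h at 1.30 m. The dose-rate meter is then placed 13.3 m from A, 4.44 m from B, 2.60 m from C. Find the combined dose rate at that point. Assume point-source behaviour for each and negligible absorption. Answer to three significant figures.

28.8 μGy/h

Each source contributes Iᵢ·(dᵢ/rᵢ)²; contributions add.
A: 899 × (1.42/13.3)² = 10.25 μGy/h
B: 179 × (1.36/4.44)² = 16.79 μGy/h
C: 7.17 × (1.30/2.60)² = 1.792 μGy/h
Total = 10.25 + 16.79 + 1.792 = 28.83 μGy/h.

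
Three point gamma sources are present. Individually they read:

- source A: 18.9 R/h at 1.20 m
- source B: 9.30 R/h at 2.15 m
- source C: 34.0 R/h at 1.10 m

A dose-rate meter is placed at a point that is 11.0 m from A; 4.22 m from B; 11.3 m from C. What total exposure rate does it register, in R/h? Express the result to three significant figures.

2.96 R/h

By superposition, sum each source's inverse-square contribution:
A: 18.9 × (1.20/11.0)² = 0.2249 R/h
B: 9.30 × (2.15/4.22)² = 2.414 R/h
C: 34.0 × (1.10/11.3)² = 0.3222 R/h
Total = 0.2249 + 2.414 + 0.3222 = 2.961 R/h.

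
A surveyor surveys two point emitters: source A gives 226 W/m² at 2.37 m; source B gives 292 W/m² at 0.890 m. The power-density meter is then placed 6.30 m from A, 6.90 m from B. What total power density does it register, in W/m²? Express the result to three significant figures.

36.8 W/m²

Each source contributes Iᵢ·(dᵢ/rᵢ)²; contributions add.
A: 226 × (2.37/6.30)² = 31.98 W/m²
B: 292 × (0.890/6.90)² = 4.858 W/m²
Total = 31.98 + 4.858 = 36.84 W/m².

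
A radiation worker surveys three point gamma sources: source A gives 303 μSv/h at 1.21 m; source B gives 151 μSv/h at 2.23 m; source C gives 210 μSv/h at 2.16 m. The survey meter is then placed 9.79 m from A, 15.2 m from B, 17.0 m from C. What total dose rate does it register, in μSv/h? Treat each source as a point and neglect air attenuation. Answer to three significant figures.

11.3 μSv/h

By superposition, sum each source's inverse-square contribution:
A: 303 × (1.21/9.79)² = 4.629 μSv/h
B: 151 × (2.23/15.2)² = 3.250 μSv/h
C: 210 × (2.16/17.0)² = 3.390 μSv/h
Total = 4.629 + 3.250 + 3.390 = 11.27 μSv/h.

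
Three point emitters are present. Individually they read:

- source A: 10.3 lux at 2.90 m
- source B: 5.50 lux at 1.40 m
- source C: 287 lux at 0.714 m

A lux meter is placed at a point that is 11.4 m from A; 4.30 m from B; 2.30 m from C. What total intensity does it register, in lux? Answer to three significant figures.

28.9 lux

Each source contributes Iᵢ·(dᵢ/rᵢ)²; contributions add.
A: 10.3 × (2.90/11.4)² = 0.6665 lux
B: 5.50 × (1.40/4.30)² = 0.5830 lux
C: 287 × (0.714/2.30)² = 27.66 lux
Total = 0.6665 + 0.5830 + 27.66 = 28.91 lux.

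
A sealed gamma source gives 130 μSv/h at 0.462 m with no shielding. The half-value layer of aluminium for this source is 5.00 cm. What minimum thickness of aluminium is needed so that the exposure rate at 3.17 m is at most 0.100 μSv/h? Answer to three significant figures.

At 3.17 m, distance alone gives 130 × (0.462/3.17)² = 130 × 0.02124 = 2.761 μSv/h.
Further attenuation needed: 2.761/0.100 = 27.61.
n = log₂(27.61) = 4.787 half-value layers.
Thickness = 4.787 × 5.00 cm = 23.93 cm.

23.9 cm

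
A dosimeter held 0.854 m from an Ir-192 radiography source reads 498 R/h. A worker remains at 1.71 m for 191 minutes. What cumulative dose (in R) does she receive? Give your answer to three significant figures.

Applying the 1/r² law, rate at 1.71 m:
498 × (0.854/1.71)² = 498 × 0.2494 = 124.2 R/h.
Dose = rate × time = 124.2 R/h × 3.183 h = 395.3 R.

395 R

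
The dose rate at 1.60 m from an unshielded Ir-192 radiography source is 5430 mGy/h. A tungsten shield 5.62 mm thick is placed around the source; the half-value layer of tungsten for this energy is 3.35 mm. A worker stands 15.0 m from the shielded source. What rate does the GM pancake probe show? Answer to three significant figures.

Distance alone: (1.60/15.0)² = 0.01138, so 5430 × 0.01138 = 61.79 mGy/h.
Shield: 5.62/3.35 = 1.678 half-value layers → attenuation 2^(−1.678) = 0.3125.
Combined: 61.79 × 0.3125 = 19.31 mGy/h.

19.3 mGy/h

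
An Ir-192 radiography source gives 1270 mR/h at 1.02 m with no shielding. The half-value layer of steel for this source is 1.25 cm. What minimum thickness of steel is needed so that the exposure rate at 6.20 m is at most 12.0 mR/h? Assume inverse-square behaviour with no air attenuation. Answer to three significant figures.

At 6.20 m, distance alone gives 1270 × (1.02/6.20)² = 1270 × 0.02707 = 34.38 mR/h.
Further attenuation needed: 34.38/12.0 = 2.865.
n = log₂(2.865) = 1.519 half-value layers.
Thickness = 1.519 × 1.25 cm = 1.899 cm.

1.90 cm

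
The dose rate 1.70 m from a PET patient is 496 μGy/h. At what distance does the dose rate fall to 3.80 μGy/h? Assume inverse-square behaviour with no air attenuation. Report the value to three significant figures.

19.4 m

Intensity scales as (d₁/d₂)², so d₂ = d₁·√(I₁/I₂).
I₁/I₂ = 496/3.80 = 130.5, so d₂ = 1.70 × √130.5 = 19.42 m.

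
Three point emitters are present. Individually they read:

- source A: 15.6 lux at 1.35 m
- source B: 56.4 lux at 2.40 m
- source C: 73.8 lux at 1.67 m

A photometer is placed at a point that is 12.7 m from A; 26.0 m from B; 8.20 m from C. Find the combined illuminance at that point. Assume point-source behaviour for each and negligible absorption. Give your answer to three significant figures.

Each source contributes Iᵢ·(dᵢ/rᵢ)²; contributions add.
A: 15.6 × (1.35/12.7)² = 0.1763 lux
B: 56.4 × (2.40/26.0)² = 0.4806 lux
C: 73.8 × (1.67/8.20)² = 3.061 lux
Total = 0.1763 + 0.4806 + 3.061 = 3.718 lux.

3.72 lux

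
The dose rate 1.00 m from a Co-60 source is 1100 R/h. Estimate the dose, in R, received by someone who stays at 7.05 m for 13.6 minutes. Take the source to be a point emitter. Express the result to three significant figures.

By the inverse-square law, rate at 7.05 m:
1100 × (1.00/7.05)² = 1100 × 0.02012 = 22.13 R/h.
Dose = rate × time = 22.13 R/h × 0.2267 h = 5.017 R.

5.02 R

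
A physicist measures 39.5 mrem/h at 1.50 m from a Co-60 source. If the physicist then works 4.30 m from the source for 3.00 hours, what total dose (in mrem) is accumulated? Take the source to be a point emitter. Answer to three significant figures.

14.4 mrem

Applying the 1/r² law, rate at 4.30 m:
39.5 × (1.50/4.30)² = 39.5 × 0.1217 = 4.807 mrem/h.
Dose = rate × time = 4.807 mrem/h × 3.000 h = 14.42 mrem.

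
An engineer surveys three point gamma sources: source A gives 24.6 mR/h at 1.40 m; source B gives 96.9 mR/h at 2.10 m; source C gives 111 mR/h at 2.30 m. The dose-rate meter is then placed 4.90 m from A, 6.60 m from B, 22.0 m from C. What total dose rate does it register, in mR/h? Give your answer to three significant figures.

13.0 mR/h

Each source contributes Iᵢ·(dᵢ/rᵢ)²; contributions add.
A: 24.6 × (1.40/4.90)² = 2.008 mR/h
B: 96.9 × (2.10/6.60)² = 9.810 mR/h
C: 111 × (2.30/22.0)² = 1.213 mR/h
Total = 2.008 + 9.810 + 1.213 = 13.03 mR/h.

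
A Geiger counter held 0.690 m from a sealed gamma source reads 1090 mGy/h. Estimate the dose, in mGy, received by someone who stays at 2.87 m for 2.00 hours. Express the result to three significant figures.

126 mGy

Using I₁d₁² = I₂d₂², rate at 2.87 m:
1090 × (0.690/2.87)² = 1090 × 0.05780 = 63.00 mGy/h.
Dose = rate × time = 63.00 mGy/h × 2.000 h = 126.0 mGy.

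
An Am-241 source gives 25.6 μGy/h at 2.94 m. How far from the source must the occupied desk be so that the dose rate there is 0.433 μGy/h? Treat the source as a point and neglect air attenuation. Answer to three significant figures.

22.6 m

Applying the 1/r² law, d₂ = d₁·√(I₁/I₂).
I₁/I₂ = 25.6/0.433 = 59.12, so d₂ = 2.94 × √59.12 = 22.61 m.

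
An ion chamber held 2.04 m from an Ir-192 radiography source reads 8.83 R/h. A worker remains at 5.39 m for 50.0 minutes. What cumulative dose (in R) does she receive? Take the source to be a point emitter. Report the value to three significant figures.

1.05 R

Applying the 1/r² law, rate at 5.39 m:
8.83 × (2.04/5.39)² = 8.83 × 0.1432 = 1.264 R/h.
Dose = rate × time = 1.264 R/h × 0.8333 h = 1.053 R.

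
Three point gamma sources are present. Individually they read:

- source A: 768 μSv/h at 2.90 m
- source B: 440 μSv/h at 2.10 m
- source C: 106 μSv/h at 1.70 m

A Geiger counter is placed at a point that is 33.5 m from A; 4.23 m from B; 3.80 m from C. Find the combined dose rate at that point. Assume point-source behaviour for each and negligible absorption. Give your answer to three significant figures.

Each source contributes Iᵢ·(dᵢ/rᵢ)²; contributions add.
A: 768 × (2.90/33.5)² = 5.755 μSv/h
B: 440 × (2.10/4.23)² = 108.4 μSv/h
C: 106 × (1.70/3.80)² = 21.21 μSv/h
Total = 5.755 + 108.4 + 21.21 = 135.4 μSv/h.

135 μSv/h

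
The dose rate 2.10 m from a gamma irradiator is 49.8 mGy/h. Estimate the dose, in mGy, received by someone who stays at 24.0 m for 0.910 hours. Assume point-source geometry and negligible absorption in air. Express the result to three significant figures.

Applying the 1/r² law, rate at 24.0 m:
(2.10/24.0)² = 0.007656, so 49.8 × 0.007656 = 0.3813 mGy/h.
Dose = rate × time = 0.3813 mGy/h × 0.9100 h = 0.3470 mGy.

0.347 mGy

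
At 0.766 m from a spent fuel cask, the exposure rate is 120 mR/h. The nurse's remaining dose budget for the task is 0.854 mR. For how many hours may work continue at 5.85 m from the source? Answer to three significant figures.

Intensity scales as (d₁/d₂)², so rate at 5.85 m:
(0.766/5.85)² = 0.01715, so 120 × 0.01715 = 2.058 mR/h.
Stay time = 0.854 mR ÷ 2.058 mR/h = 0.4150 h.

0.415 h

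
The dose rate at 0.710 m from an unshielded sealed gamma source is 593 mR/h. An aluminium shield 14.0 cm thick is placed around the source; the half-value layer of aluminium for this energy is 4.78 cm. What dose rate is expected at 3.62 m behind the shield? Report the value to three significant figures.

3.00 mR/h

Distance alone: 593 × (0.710/3.62)² = 593 × 0.03847 = 22.81 mR/h.
Shield: 14.0/4.78 = 2.929 half-value layers → attenuation 2^(−2.929) = 0.1313.
Combined: 22.81 × 0.1313 = 2.995 mR/h.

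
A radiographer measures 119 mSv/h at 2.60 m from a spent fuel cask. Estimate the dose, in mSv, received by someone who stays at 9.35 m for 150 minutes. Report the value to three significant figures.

Using I₁d₁² = I₂d₂², rate at 9.35 m:
(2.60/9.35)² = 0.07733, so 119 × 0.07733 = 9.202 mSv/h.
Dose = rate × time = 9.202 mSv/h × 2.500 h = 23.00 mSv.

23.0 mSv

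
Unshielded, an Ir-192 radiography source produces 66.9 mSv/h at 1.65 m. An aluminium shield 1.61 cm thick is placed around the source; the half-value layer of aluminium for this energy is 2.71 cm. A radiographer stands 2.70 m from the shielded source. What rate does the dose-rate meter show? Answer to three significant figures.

Distance alone: 66.9 × (1.65/2.70)² = 66.9 × 0.3735 = 24.99 mSv/h.
Shield: 1.61/2.71 = 0.5941 half-value layers → attenuation 2^(−0.5941) = 0.6625.
Combined: 24.99 × 0.6625 = 16.56 mSv/h.

16.6 mSv/h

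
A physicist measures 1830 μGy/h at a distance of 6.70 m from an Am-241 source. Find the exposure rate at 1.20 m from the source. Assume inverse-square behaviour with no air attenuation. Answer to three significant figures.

Intensity scales as (d₁/d₂)², so the rate at 1.20 m is
1830 × (6.70/1.20)² = 1830 × 31.17 = 57040 μGy/h.

57000 μGy/h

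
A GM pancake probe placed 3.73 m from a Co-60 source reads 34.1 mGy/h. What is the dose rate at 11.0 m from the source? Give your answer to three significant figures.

By the inverse-square law, scaling from 3.73 m to 11.0 m:
34.1 × (3.73/11.0)² = 34.1 × 0.1150 = 3.922 mGy/h.

3.92 mGy/h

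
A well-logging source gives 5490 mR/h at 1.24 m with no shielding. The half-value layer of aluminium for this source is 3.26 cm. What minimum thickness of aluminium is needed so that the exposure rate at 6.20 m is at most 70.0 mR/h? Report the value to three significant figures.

5.38 cm

At 6.20 m, distance alone gives 5490 × (1.24/6.20)² = 5490 × 0.04000 = 219.6 mR/h.
Further attenuation needed: 219.6/70.0 = 3.137.
n = log₂(3.137) = 1.649 half-value layers.
Thickness = 1.649 × 3.26 cm = 5.376 cm.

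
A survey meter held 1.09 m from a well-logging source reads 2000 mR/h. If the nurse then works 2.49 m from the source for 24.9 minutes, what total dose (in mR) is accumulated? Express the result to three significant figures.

Since intensity falls as 1/r², rate at 2.49 m:
(1.09/2.49)² = 0.1916, so 2000 × 0.1916 = 383.2 mR/h.
Dose = rate × time = 383.2 mR/h × 0.4150 h = 159.0 mR.

159 mR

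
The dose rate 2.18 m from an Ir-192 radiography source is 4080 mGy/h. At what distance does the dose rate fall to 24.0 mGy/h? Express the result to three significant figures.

Intensity scales as (d₁/d₂)², so d₂ = d₁·√(I₁/I₂).
I₁/I₂ = 4080/24.0 = 170.0, so d₂ = 2.18 × √170.0 = 28.42 m.

28.4 m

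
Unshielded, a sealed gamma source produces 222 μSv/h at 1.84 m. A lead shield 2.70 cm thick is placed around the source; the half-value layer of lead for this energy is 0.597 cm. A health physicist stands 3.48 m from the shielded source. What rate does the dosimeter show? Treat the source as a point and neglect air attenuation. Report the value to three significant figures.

2.70 μSv/h

Distance alone: (1.84/3.48)² = 0.2796, so 222 × 0.2796 = 62.07 μSv/h.
Shield: 2.70/0.597 = 4.523 half-value layers → attenuation 2^(−4.523) = 0.04350.
Combined: 62.07 × 0.04350 = 2.700 μSv/h.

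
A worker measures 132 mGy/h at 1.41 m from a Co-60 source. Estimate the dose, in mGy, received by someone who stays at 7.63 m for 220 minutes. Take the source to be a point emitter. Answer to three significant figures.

16.5 mGy

Using I₁d₁² = I₂d₂², rate at 7.63 m:
132 × (1.41/7.63)² = 132 × 0.03415 = 4.508 mGy/h.
Dose = rate × time = 4.508 mGy/h × 3.667 h = 16.53 mGy.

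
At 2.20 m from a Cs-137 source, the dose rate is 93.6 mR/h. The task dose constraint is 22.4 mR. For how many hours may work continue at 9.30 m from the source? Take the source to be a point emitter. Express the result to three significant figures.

4.28 h

Using I₁d₁² = I₂d₂², rate at 9.30 m:
93.6 × (2.20/9.30)² = 93.6 × 0.05596 = 5.238 mR/h.
Stay time = 22.4 mR ÷ 5.238 mR/h = 4.276 h.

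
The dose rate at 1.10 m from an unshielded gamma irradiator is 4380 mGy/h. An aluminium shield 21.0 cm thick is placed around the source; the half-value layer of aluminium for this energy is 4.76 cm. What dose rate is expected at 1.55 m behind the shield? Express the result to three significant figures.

104 mGy/h

Distance alone: (1.10/1.55)² = 0.5036, so 4380 × 0.5036 = 2206 mGy/h.
Shield: 21.0/4.76 = 4.412 half-value layers → attenuation 2^(−4.412) = 0.04697.
Combined: 2206 × 0.04697 = 103.6 mGy/h.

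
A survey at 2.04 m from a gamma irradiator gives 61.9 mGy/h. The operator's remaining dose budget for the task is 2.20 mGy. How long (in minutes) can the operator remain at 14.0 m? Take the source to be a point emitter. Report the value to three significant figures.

Applying the 1/r² law, rate at 14.0 m:
(2.04/14.0)² = 0.02123, so 61.9 × 0.02123 = 1.314 mGy/h.
Stay time = 2.20 mGy ÷ 1.314 mGy/h = 1.674 h = 100.4 min.

100 min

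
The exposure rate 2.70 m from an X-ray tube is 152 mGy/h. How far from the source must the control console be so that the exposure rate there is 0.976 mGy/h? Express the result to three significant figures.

Intensity scales as (d₁/d₂)², so d₂ = d₁·√(I₁/I₂).
I₁/I₂ = 152/0.976 = 155.7, so d₂ = 2.70 × √155.7 = 33.69 m.

33.7 m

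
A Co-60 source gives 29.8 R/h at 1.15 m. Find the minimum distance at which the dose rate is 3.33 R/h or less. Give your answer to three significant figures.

3.44 m

By the inverse-square law, d₂ = d₁·√(I₁/I₂).
I₁/I₂ = 29.8/3.33 = 8.949, so d₂ = 1.15 × √8.949 = 3.440 m.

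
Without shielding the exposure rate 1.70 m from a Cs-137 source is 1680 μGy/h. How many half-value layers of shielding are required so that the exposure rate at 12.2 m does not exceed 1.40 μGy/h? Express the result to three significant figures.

4.54 half-value layers

At 12.2 m, distance alone gives 1680 × (1.70/12.2)² = 1680 × 0.01942 = 32.63 μGy/h.
Further attenuation needed: 32.63/1.40 = 23.31.
n = log₂(23.31) = 4.543 half-value layers.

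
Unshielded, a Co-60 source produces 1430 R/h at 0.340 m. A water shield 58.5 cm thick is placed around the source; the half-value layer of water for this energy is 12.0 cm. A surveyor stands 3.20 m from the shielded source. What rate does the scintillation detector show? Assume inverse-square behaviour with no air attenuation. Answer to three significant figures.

0.550 R/h

Distance alone: 1430 × (0.340/3.20)² = 1430 × 0.01129 = 16.14 R/h.
Shield: 58.5/12.0 = 4.875 half-value layers → attenuation 2^(−4.875) = 0.03408.
Combined: 16.14 × 0.03408 = 0.5501 R/h.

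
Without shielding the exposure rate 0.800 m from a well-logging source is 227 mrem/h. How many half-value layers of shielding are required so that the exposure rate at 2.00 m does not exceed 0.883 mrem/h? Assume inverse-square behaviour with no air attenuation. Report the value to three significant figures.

At 2.00 m, distance alone gives 227 × (0.800/2.00)² = 227 × 0.1600 = 36.32 mrem/h.
Further attenuation needed: 36.32/0.883 = 41.13.
n = log₂(41.13) = 5.362 half-value layers.

5.36 half-value layers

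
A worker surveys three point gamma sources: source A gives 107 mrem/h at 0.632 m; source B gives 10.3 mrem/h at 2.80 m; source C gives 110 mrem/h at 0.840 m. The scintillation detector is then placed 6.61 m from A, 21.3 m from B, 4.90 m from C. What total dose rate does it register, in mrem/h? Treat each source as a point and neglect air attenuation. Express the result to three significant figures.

4.39 mrem/h

Each source contributes Iᵢ·(dᵢ/rᵢ)²; contributions add.
A: 107 × (0.632/6.61)² = 0.9782 mrem/h
B: 10.3 × (2.80/21.3)² = 0.1780 mrem/h
C: 110 × (0.840/4.90)² = 3.233 mrem/h
Total = 0.9782 + 0.1780 + 3.233 = 4.389 mrem/h.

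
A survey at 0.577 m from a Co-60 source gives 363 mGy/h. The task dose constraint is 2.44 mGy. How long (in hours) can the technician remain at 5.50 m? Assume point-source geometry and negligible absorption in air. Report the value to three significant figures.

Using I₁d₁² = I₂d₂², rate at 5.50 m:
(0.577/5.50)² = 0.01101, so 363 × 0.01101 = 3.997 mGy/h.
Stay time = 2.44 mGy ÷ 3.997 mGy/h = 0.6105 h.

0.611 h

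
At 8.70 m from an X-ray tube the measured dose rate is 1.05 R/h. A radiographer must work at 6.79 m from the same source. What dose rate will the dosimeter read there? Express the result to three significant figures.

1.72 R/h

Since intensity falls as 1/r², scaling from 8.70 m to 6.79 m:
(8.70/6.79)² = 1.642, so 1.05 × 1.642 = 1.724 R/h.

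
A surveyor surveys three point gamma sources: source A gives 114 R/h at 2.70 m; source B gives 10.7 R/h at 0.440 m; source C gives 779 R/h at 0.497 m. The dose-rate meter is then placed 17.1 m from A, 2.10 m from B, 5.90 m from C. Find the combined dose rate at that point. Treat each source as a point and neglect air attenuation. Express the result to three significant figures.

8.84 R/h

By superposition, sum each source's inverse-square contribution:
A: 114 × (2.70/17.1)² = 2.842 R/h
B: 10.7 × (0.440/2.10)² = 0.4697 R/h
C: 779 × (0.497/5.90)² = 5.528 R/h
Total = 2.842 + 0.4697 + 5.528 = 8.840 R/h.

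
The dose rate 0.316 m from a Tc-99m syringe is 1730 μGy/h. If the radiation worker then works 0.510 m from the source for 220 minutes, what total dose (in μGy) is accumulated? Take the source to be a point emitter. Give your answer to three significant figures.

2440 μGy

By the inverse-square law, rate at 0.510 m:
(0.316/0.510)² = 0.3839, so 1730 × 0.3839 = 664.1 μGy/h.
Dose = rate × time = 664.1 μGy/h × 3.667 h = 2435 μGy.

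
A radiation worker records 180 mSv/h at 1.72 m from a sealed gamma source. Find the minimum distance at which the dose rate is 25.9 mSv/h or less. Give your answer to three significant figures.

4.53 m

Using I₁d₁² = I₂d₂², d₂ = d₁·√(I₁/I₂).
I₁/I₂ = 180/25.9 = 6.950, so d₂ = 1.72 × √6.950 = 4.534 m.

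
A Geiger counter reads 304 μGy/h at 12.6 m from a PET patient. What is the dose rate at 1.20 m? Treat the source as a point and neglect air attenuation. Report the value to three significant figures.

33500 μGy/h

By the inverse-square law, the rate at 1.20 m is
304 × (12.6/1.20)² = 304 × 110.2 = 33500 μGy/h.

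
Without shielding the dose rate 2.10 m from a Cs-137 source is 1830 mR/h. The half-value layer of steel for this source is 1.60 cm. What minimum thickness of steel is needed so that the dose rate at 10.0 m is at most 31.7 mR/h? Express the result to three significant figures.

At 10.0 m, distance alone gives (2.10/10.0)² = 0.04410, so 1830 × 0.04410 = 80.70 mR/h.
Further attenuation needed: 80.70/31.7 = 2.546.
n = log₂(2.546) = 1.348 half-value layers.
Thickness = 1.348 × 1.60 cm = 2.157 cm.

2.16 cm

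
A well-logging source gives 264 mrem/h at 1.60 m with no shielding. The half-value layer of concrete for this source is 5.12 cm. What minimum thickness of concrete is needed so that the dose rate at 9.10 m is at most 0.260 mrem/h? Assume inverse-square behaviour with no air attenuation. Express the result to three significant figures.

25.5 cm

At 9.10 m, distance alone gives (1.60/9.10)² = 0.03091, so 264 × 0.03091 = 8.160 mrem/h.
Further attenuation needed: 8.160/0.260 = 31.38.
n = log₂(31.38) = 4.972 half-value layers.
Thickness = 4.972 × 5.12 cm = 25.46 cm.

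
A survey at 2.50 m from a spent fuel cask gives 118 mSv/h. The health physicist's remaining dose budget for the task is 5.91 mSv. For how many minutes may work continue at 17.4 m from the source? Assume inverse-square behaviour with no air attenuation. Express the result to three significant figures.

146 min

By the inverse-square law, rate at 17.4 m:
118 × (2.50/17.4)² = 118 × 0.02064 = 2.436 mSv/h.
Stay time = 5.91 mSv ÷ 2.436 mSv/h = 2.426 h = 145.6 min.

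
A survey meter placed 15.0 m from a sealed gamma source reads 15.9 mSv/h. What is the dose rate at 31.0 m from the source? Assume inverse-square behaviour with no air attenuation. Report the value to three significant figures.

Intensity scales as (d₁/d₂)², so scaling from 15.0 m to 31.0 m:
15.9 × (15.0/31.0)² = 15.9 × 0.2341 = 3.722 mSv/h.

3.72 mSv/h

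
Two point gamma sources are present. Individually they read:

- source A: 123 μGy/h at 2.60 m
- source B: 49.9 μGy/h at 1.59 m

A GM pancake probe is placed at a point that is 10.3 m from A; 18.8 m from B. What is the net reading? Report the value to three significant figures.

8.19 μGy/h

By superposition, sum each source's inverse-square contribution:
A: 123 × (2.60/10.3)² = 7.837 μGy/h
B: 49.9 × (1.59/18.8)² = 0.3569 μGy/h
Total = 7.837 + 0.3569 = 8.194 μGy/h.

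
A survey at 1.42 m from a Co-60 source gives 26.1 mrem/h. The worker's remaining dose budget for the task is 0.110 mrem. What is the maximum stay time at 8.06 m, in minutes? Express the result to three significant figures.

Applying the 1/r² law, rate at 8.06 m:
(1.42/8.06)² = 0.03104, so 26.1 × 0.03104 = 0.8101 mrem/h.
Stay time = 0.110 mrem ÷ 0.8101 mrem/h = 0.1358 h = 8.148 min.

8.15 min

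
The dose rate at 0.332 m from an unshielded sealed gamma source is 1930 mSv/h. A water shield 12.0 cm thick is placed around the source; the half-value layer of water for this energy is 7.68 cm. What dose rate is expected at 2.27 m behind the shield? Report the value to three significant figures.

Distance alone: (0.332/2.27)² = 0.02139, so 1930 × 0.02139 = 41.28 mSv/h.
Shield: 12.0/7.68 = 1.562 half-value layers → attenuation 2^(−1.562) = 0.3387.
Combined: 41.28 × 0.3387 = 13.98 mSv/h.

14.0 mSv/h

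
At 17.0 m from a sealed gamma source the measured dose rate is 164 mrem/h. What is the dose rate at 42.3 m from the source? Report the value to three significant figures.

26.5 mrem/h

Using I₁d₁² = I₂d₂², scaling from 17.0 m to 42.3 m:
(17.0/42.3)² = 0.1615, so 164 × 0.1615 = 26.49 mrem/h.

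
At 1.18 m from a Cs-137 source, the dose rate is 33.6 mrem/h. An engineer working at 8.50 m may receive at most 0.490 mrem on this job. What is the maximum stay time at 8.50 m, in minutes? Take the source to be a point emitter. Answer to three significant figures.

45.4 min

Applying the 1/r² law, rate at 8.50 m:
(1.18/8.50)² = 0.01927, so 33.6 × 0.01927 = 0.6475 mrem/h.
Stay time = 0.490 mrem ÷ 0.6475 mrem/h = 0.7568 h = 45.41 min.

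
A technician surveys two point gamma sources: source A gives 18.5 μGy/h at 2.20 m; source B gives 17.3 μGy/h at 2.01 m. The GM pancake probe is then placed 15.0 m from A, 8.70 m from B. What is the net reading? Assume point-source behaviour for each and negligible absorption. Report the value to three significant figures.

1.32 μGy/h

Each source contributes Iᵢ·(dᵢ/rᵢ)²; contributions add.
A: 18.5 × (2.20/15.0)² = 0.3980 μGy/h
B: 17.3 × (2.01/8.70)² = 0.9234 μGy/h
Total = 0.3980 + 0.9234 = 1.321 μGy/h.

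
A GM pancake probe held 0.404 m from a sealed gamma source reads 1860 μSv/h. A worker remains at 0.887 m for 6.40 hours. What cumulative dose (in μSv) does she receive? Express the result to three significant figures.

2470 μSv

By the inverse-square law, rate at 0.887 m:
(0.404/0.887)² = 0.2075, so 1860 × 0.2075 = 385.9 μSv/h.
Dose = rate × time = 385.9 μSv/h × 6.400 h = 2470 μSv.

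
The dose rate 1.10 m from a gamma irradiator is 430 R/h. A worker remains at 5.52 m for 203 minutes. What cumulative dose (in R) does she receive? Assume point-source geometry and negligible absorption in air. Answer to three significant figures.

57.8 R

Since intensity falls as 1/r², rate at 5.52 m:
(1.10/5.52)² = 0.03971, so 430 × 0.03971 = 17.08 R/h.
Dose = rate × time = 17.08 R/h × 3.383 h = 57.78 R.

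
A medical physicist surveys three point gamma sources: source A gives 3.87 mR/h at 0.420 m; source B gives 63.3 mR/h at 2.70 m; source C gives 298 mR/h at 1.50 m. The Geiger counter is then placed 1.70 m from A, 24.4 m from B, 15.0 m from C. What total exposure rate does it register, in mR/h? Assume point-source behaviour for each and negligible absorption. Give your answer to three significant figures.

3.99 mR/h

By superposition, sum each source's inverse-square contribution:
A: 3.87 × (0.420/1.70)² = 0.2362 mR/h
B: 63.3 × (2.70/24.4)² = 0.7751 mR/h
C: 298 × (1.50/15.0)² = 2.980 mR/h
Total = 0.2362 + 0.7751 + 2.980 = 3.991 mR/h.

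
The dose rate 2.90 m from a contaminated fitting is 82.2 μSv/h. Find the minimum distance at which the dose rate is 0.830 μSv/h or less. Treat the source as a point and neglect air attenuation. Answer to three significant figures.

Using I₁d₁² = I₂d₂², d₂ = d₁·√(I₁/I₂).
I₁/I₂ = 82.2/0.830 = 99.04, so d₂ = 2.90 × √99.04 = 28.86 m.

28.9 m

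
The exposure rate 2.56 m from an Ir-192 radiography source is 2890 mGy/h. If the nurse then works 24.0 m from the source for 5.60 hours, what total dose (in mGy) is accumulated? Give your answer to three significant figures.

Using I₁d₁² = I₂d₂², rate at 24.0 m:
2890 × (2.56/24.0)² = 2890 × 0.01138 = 32.89 mGy/h.
Dose = rate × time = 32.89 mGy/h × 5.600 h = 184.2 mGy.

184 mGy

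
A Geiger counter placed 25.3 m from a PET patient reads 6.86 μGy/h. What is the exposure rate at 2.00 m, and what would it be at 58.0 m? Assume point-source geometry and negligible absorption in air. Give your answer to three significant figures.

1100 μGy/h; 1.31 μGy/h

Using I₁d₁² = I₂d₂²,
At 2.00 m: 6.86 × (25.3/2.00)² = 6.86 × 160.0 = 1098 μGy/h
At 58.0 m: 1098 × (2.00/58.0)² = 1098 × 0.001189 = 1.306 μGy/h.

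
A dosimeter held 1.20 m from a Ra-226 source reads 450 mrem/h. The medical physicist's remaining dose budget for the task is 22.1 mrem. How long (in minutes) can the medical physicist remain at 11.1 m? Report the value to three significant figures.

Using I₁d₁² = I₂d₂², rate at 11.1 m:
(1.20/11.1)² = 0.01169, so 450 × 0.01169 = 5.261 mrem/h.
Stay time = 22.1 mrem ÷ 5.261 mrem/h = 4.201 h = 252.1 min.

252 min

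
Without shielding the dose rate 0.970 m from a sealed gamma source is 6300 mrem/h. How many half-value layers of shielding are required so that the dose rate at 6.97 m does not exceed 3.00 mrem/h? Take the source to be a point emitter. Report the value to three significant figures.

5.35 half-value layers

At 6.97 m, distance alone gives 6300 × (0.970/6.97)² = 6300 × 0.01937 = 122.0 mrem/h.
Further attenuation needed: 122.0/3.00 = 40.67.
n = log₂(40.67) = 5.346 half-value layers.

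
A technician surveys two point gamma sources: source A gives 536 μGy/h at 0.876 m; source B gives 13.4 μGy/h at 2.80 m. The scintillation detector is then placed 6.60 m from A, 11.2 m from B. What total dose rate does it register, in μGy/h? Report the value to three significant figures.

10.3 μGy/h

Each source contributes Iᵢ·(dᵢ/rᵢ)²; contributions add.
A: 536 × (0.876/6.60)² = 9.442 μGy/h
B: 13.4 × (2.80/11.2)² = 0.8375 μGy/h
Total = 9.442 + 0.8375 = 10.28 μGy/h.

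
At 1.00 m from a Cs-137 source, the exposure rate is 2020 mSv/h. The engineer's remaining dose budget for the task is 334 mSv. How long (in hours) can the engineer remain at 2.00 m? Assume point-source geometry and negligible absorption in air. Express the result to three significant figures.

0.661 h

Since intensity falls as 1/r², rate at 2.00 m:
2020 × (1.00/2.00)² = 2020 × 0.2500 = 505.0 mSv/h.
Stay time = 334 mSv ÷ 505.0 mSv/h = 0.6614 h.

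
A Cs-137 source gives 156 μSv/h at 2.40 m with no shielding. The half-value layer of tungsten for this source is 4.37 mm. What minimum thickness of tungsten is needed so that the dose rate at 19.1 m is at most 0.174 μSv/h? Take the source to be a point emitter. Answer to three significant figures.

At 19.1 m, distance alone gives (2.40/19.1)² = 0.01579, so 156 × 0.01579 = 2.463 μSv/h.
Further attenuation needed: 2.463/0.174 = 14.16.
n = log₂(14.16) = 3.824 half-value layers.
Thickness = 3.824 × 4.37 mm = 16.71 mm.

16.7 mm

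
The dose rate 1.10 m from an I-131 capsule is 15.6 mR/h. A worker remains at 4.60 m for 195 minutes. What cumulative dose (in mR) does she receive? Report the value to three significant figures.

2.90 mR

Since intensity falls as 1/r², rate at 4.60 m:
15.6 × (1.10/4.60)² = 15.6 × 0.05718 = 0.8920 mR/h.
Dose = rate × time = 0.8920 mR/h × 3.250 h = 2.899 mR.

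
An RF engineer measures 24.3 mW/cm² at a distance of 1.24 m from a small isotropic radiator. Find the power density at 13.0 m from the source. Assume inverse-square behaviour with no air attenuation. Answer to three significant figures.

Since intensity falls as 1/r², the rate at 13.0 m is
24.3 × (1.24/13.0)² = 24.3 × 0.009098 = 0.2211 mW/cm².

0.221 mW/cm²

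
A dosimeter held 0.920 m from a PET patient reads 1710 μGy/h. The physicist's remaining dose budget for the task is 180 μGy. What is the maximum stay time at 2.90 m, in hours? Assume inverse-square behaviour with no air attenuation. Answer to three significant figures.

1.05 h

Since intensity falls as 1/r², rate at 2.90 m:
1710 × (0.920/2.90)² = 1710 × 0.1006 = 172.0 μGy/h.
Stay time = 180 μGy ÷ 172.0 μGy/h = 1.047 h.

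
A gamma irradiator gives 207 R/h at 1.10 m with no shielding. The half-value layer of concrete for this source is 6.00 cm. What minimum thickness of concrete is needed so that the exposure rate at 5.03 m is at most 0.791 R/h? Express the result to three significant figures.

At 5.03 m, distance alone gives (1.10/5.03)² = 0.04782, so 207 × 0.04782 = 9.899 R/h.
Further attenuation needed: 9.899/0.791 = 12.51.
n = log₂(12.51) = 3.645 half-value layers.
Thickness = 3.645 × 6.00 cm = 21.87 cm.

21.9 cm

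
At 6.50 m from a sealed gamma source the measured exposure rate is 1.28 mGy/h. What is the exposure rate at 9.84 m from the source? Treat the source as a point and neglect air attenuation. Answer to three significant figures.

Since intensity falls as 1/r², scaling from 6.50 m to 9.84 m:
(6.50/9.84)² = 0.4364, so 1.28 × 0.4364 = 0.5586 mGy/h.

0.559 mGy/h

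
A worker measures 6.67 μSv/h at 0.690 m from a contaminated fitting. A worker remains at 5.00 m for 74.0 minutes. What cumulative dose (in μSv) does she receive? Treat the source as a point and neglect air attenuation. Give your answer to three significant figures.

Intensity scales as (d₁/d₂)², so rate at 5.00 m:
(0.690/5.00)² = 0.01904, so 6.67 × 0.01904 = 0.1270 μSv/h.
Dose = rate × time = 0.1270 μSv/h × 1.233 h = 0.1566 μSv.

0.157 μSv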